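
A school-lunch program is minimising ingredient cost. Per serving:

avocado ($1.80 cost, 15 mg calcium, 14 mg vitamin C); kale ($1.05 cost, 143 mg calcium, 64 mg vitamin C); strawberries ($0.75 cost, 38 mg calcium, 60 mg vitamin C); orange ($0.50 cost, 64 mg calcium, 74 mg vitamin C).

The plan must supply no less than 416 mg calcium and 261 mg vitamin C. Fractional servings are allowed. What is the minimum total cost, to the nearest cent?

Two binding constraints pin down two serving amounts, so the optimal mix uses at most two foods. The candidates are each food alone (scaled to the tighter of calcium/vitamin C) and each pair with both constraints tight.
avocado only: max(416/15, 261/14) = 27.73 servings → $49.92.
kale only: max(416/143, 261/64) = 4.078 servings → $4.28.
strawberries only: max(416/38, 261/60) = 10.95 servings → $8.21.
orange only: max(416/64, 261/74) = 6.5 servings → $3.25.
avocado + kale with both tight: 10.27 servings and 1.832 servings → $20.41.
avocado + strawberries: the both-tight solution has a negative serving — not a feasible corner.
avocado + orange with both targets exact would need a negative amount; discard.
kale + strawberries with both tight: 2.447 servings and 1.74 servings → $3.87.
kale + orange with both tight: 2.171 servings and 1.65 servings → $3.10.
strawberries + orange with both targets exact would need a negative amount; discard.
Cheapest feasible corner: $3.10.

$3.10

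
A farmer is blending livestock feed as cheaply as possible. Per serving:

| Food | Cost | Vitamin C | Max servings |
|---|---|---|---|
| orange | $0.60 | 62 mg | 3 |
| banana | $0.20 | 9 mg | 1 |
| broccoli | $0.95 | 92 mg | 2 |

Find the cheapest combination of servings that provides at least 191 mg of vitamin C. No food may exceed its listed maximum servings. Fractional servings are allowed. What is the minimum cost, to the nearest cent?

Cost per mg of vitamin C: orange $0.0097, broccoli $0.0103, banana $0.0222.
Take 3 servings of orange: +186.0 mg vitamin C for $1.80 (total $1.80, still need 5.0 mg).
Take 0.05435 servings of broccoli: +5.0 mg vitamin C for $0.05 (total $1.85, still need 0.0 mg).
Filling from the cheapest source first is optimal under one linear minimum: $1.85.

$1.85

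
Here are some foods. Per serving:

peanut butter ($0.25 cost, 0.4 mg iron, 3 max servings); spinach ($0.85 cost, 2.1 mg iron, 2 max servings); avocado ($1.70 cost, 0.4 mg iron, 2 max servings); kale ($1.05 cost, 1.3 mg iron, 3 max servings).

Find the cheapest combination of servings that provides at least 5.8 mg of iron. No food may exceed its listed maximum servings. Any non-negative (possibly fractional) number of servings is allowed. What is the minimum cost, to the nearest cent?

Cost per mg of iron: spinach $0.4048, peanut butter $0.6250, kale $0.8077, avocado $4.2500.
Take 2 servings of spinach: +4.2 mg iron for $1.70 (total $1.70, still need 1.6 mg).
Take 3 servings of peanut butter: +1.2 mg iron for $0.75 (total $2.45, still need 0.4 mg).
Take 0.3077 servings of kale: +0.4 mg iron for $0.32 (total $2.77, still need 0.0 mg).
Greedy by cheapest-per-mg is optimal for a single linear constraint, so the minimum cost is $2.77.

$2.77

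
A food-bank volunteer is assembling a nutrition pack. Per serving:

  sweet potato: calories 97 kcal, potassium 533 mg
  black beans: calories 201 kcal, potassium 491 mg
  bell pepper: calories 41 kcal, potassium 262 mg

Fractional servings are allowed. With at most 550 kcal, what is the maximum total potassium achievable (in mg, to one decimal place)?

3514.6 mg

Potassium per kcal: bell pepper 6.39, sweet potato 5.495, black beans 2.443.
With no serving limits, spend the whole calories allowance on bell pepper: 550 kcal / 41 kcal × 262 mg = 3514.6 mg.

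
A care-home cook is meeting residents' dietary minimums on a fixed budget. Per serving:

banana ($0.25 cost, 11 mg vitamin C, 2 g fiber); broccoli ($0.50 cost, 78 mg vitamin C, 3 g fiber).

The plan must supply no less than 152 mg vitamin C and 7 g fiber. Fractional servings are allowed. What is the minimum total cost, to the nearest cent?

At the optimum either one food covers both requirements or two foods hit both targets exactly; no other combination can be cheaper.
banana only: max(152/11, 7/2) = 13.82 servings → $3.45.
broccoli only: max(152/78, 7/3) = 2.333 servings → $1.17.
banana + broccoli with both tight: 0.7317 servings and 1.846 servings → $1.11.
The minimum over all feasible corners is $1.11.

$1.11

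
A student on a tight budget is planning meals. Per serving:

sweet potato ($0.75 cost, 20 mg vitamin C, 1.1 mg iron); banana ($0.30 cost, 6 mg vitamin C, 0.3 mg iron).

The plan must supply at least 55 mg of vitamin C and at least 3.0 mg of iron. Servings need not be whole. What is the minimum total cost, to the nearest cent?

$2.06

An LP optimum is at a vertex; with two nutrient constraints at most two foods are used. Check each candidate.
sweet potato only: max(55/20, 3.0/1.1) = 2.75 servings → $2.06.
banana only: max(55/6, 3.0/0.3) = 10 servings → $3.00.
sweet potato + banana with both tight: 2.5 servings and 0.8333 servings → $2.12.
So the least-cost plan costs $2.06.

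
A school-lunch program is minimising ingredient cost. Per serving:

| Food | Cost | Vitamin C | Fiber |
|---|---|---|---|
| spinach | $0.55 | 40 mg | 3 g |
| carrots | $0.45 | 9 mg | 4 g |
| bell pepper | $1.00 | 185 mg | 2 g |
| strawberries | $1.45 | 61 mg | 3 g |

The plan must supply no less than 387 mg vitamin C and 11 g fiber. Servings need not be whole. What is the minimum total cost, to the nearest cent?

$2.79

Check every corner: each single food scaled to meet both minima, and each pair solved so both constraints bind.
spinach only: max(387/40, 11/3) = 9.675 servings → $5.32.
carrots only: max(387/9, 11/4) = 43 servings → $19.35.
bell pepper only: max(387/185, 11/2) = 5.5 servings → $5.50.
strawberries only: max(387/61, 11/3) = 6.344 servings → $9.20.
spinach + carrots with both targets exact would need a negative amount; discard.
spinach + bell pepper with both tight: 2.655 servings and 1.518 servings → $2.98.
spinach + strawberries: intersection lies outside the first quadrant.
carrots + bell pepper with both tight: 1.747 servings and 2.007 servings → $2.79.
carrots + strawberries with both targets exact would need a negative amount; discard.
bell pepper + strawberries with both tight: 1.132 servings and 2.912 servings → $5.35.
So the least-cost plan costs $2.79.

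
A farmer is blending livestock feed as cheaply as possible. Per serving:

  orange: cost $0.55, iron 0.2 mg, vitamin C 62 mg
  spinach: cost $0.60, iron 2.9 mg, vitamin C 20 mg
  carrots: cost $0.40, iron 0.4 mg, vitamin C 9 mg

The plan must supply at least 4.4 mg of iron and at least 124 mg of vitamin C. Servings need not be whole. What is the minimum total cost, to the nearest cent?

$1.70

Two binding constraints pin down two serving amounts, so the optimal mix uses at most two foods. The candidates are each food alone (scaled to the tighter of iron/vitamin C) and each pair with both constraints tight.
orange only: max(4.4/0.2, 124/62) = 22 servings → $12.10.
spinach only: max(4.4/2.9, 124/20) = 6.2 servings → $3.72.
carrots only: max(4.4/0.4, 124/9) = 13.78 servings → $5.51.
orange + spinach with both tight: 1.545 servings and 1.411 servings → $1.70.
orange + carrots with both tight: 0.4348 servings and 10.78 servings → $4.55.
spinach + carrots: intersection lies outside the first quadrant.
Cheapest feasible corner: $1.70.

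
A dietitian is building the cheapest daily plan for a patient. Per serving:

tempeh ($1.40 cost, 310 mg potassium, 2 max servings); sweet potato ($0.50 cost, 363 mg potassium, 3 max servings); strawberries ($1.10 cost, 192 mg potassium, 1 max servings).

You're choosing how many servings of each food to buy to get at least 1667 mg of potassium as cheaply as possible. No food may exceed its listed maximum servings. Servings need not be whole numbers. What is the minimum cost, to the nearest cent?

Cost per mg of potassium: sweet potato $0.0014, tempeh $0.0045, strawberries $0.0057.
Take 3 servings of sweet potato: +1089.0 mg potassium for $1.50 (total $1.50, still need 578.0 mg).
Take 1.865 servings of tempeh: +578.0 mg potassium for $2.61 (total $4.11, still need 0.0 mg).
Greedy by cheapest-per-mg is optimal for a single linear constraint, so the minimum cost is $4.11.

$4.11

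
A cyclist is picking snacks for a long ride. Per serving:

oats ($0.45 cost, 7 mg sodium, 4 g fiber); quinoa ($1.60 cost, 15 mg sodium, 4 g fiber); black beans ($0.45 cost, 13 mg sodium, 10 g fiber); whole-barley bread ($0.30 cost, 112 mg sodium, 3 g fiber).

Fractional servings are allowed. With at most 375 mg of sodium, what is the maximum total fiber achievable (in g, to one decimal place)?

288.5 g

Fiber per mg sodium: black beans 0.7692, oats 0.5714, quinoa 0.2667, whole-barley bread 0.02679.
With no serving limits, spend the whole sodium allowance on black beans: 375 mg / 13 mg × 10 g = 288.5 g.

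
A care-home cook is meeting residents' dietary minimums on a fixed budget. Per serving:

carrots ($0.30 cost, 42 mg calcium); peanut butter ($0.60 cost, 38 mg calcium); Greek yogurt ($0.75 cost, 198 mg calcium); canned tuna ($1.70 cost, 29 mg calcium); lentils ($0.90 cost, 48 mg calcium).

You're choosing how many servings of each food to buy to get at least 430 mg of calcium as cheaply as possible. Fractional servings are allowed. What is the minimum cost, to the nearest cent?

Cost per mg of calcium: Greek yogurt $0.0038, carrots $0.0071, peanut butter $0.0158, lentils $0.0187, canned tuna $0.0586.
With no serving limits, use only Greek yogurt: 430 mg / 198 mg = 2.172 servings × $0.75 = $1.63.

$1.63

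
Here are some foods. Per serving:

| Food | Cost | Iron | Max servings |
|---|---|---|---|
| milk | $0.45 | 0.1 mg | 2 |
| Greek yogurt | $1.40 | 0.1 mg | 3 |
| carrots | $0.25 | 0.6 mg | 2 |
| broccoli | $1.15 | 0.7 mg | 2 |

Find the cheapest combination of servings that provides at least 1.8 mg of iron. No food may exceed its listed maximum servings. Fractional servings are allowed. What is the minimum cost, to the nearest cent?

$1.49

Cost per mg of iron: carrots $0.4167, broccoli $1.6429, milk $4.5000, Greek yogurt $14.0000.
Take 2 servings of carrots: +1.2 mg iron for $0.50 (total $0.50, still need 0.6 mg).
Take 0.8571 servings of broccoli: +0.6 mg iron for $0.99 (total $1.49, still need 0.0 mg).
Greedy by cheapest-per-mg is optimal for a single linear constraint, so the minimum cost is $1.49.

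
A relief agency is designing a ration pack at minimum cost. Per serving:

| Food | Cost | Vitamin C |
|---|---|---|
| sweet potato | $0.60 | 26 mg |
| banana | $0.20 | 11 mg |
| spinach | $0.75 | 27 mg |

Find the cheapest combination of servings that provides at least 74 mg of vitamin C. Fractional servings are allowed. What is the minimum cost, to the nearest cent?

$1.35

Cost per mg of vitamin C: banana $0.0182, sweet potato $0.0231, spinach $0.0278.
With no serving limits, use only banana: 74 mg / 11 mg = 6.727 servings × $0.20 = $1.35.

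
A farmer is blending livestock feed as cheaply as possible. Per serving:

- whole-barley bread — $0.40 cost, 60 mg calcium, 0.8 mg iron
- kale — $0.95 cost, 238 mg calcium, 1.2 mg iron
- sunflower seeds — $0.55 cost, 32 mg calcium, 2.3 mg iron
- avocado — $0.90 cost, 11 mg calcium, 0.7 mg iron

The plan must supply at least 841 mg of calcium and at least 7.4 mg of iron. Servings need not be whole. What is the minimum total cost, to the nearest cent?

whole-barley bread only: max(841/60, 7.4/0.8) = 14.02 servings → $5.61.
kale only: max(841/238, 7.4/1.2) = 6.167 servings → $5.86.
sunflower seeds only: max(841/32, 7.4/2.3) = 26.28 servings → $14.45.
avocado only: max(841/11, 7.4/0.7) = 76.45 servings → $68.81.
whole-barley bread + kale with both tight: 6.351 servings and 1.932 servings → $4.38.
whole-barley bread + sunflower seeds: intersection lies outside the first quadrant.
whole-barley bread + avocado with both targets exact would need a negative amount; discard.
kale + sunflower seeds with both tight: 3.335 servings and 1.477 servings → $3.98.
kale + avocado with both tight: 3.307 servings and 4.902 servings → $7.55.
sunflower seeds + avocado: intersection lies outside the first quadrant.
So the least-cost plan costs $3.98.

$3.98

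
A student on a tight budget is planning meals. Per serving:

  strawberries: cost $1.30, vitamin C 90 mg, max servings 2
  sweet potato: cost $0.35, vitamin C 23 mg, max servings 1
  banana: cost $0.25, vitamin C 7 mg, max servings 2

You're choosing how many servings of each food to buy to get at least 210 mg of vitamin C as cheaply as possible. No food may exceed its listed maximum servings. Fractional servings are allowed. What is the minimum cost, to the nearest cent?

$3.20

Cost per mg of vitamin C: strawberries $0.0144, sweet potato $0.0152, banana $0.0357.
Take 2 servings of strawberries: +180.0 mg vitamin C for $2.60 (total $2.60, still need 30.0 mg).
Take 1 serving of sweet potato: +23.0 mg vitamin C for $0.35 (total $2.95, still need 7.0 mg).
Take 1 serving of banana: +7.0 mg vitamin C for $0.25 (total $3.20, still need 0.0 mg).
Greedy by cheapest-per-mg is optimal for a single linear constraint, so the minimum cost is $3.20.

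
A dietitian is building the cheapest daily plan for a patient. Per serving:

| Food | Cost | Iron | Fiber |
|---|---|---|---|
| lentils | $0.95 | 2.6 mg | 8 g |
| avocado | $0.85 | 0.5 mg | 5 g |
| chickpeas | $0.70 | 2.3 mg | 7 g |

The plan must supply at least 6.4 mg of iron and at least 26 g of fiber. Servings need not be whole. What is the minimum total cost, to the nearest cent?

$2.60

Check every corner: each single food scaled to meet both minima, and each pair solved so both constraints bind.
lentils only: max(6.4/2.6, 26/8) = 3.25 servings → $3.09.
avocado only: max(6.4/0.5, 26/5) = 12.8 servings → $10.88.
chickpeas only: max(6.4/2.3, 26/7) = 3.714 servings → $2.60.
lentils + avocado with both tight: 2.111 servings and 1.822 servings → $3.55.
lentils + chickpeas with both targets exact would need a negative amount; discard.
avocado + chickpeas with both tight: 1.875 servings and 2.375 servings → $3.26.
Cheapest feasible corner: $2.60.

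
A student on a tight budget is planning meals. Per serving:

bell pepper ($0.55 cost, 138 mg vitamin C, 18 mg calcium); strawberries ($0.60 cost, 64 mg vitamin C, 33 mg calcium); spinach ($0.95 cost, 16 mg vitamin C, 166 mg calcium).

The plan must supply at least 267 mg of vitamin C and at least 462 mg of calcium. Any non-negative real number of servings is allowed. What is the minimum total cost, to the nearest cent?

A basic optimal solution has at most two foods positive. Try each food alone and each pair with both targets met exactly.
bell pepper only: max(267/138, 462/18) = 25.67 servings → $14.12.
strawberries only: max(267/64, 462/33) = 14 servings → $8.40.
spinach only: max(267/16, 462/166) = 16.69 servings → $15.85.
bell pepper + strawberries: intersection lies outside the first quadrant.
bell pepper + spinach with both tight: 1.633 servings and 2.606 servings → $3.37.
strawberries + spinach with both tight: 3.658 servings and 2.056 servings → $4.15.
Cheapest feasible corner: $3.37.

$3.37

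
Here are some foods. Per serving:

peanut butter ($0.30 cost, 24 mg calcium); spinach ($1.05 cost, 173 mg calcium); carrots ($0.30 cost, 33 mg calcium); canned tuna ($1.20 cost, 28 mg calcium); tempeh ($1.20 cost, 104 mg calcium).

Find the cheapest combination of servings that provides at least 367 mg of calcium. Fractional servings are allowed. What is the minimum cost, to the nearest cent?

Cost per mg of calcium: spinach $0.0061, carrots $0.0091, tempeh $0.0115, peanut butter $0.0125, canned tuna $0.0429.
With no serving limits, use only spinach: 367 mg / 173 mg = 2.121 servings × $1.05 = $2.23.

$2.23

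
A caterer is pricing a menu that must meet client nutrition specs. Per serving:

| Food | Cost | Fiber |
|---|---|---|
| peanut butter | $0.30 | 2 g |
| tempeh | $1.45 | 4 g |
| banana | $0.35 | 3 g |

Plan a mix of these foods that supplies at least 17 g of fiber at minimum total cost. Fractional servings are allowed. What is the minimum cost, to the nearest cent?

Cost per g of fiber: banana $0.1167, peanut butter $0.1500, tempeh $0.3625.
With no serving limits, use only banana: 17 g / 3 g = 5.667 servings × $0.35 = $1.98.

$1.98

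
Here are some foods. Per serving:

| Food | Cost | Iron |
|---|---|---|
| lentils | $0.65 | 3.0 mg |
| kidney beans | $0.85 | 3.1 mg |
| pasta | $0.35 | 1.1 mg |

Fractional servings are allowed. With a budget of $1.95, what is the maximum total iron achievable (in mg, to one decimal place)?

Iron per dollar: lentils 4.615, kidney beans 3.647, pasta 3.143.
With no serving limits, spend the whole cost allowance on lentils: $1.95 / $0.65 × 3.0 mg = 9.0 mg.

9.0 mg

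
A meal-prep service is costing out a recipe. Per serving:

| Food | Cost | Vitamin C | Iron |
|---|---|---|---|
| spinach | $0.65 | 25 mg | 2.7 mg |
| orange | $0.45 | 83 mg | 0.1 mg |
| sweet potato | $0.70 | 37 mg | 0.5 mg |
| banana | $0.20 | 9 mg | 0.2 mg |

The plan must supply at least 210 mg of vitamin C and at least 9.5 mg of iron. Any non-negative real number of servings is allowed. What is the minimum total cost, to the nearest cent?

$2.92

The cheapest plan sits at a corner of the feasible region — with two constraints it uses at most two foods.
spinach only: max(210/25, 9.5/2.7) = 8.4 servings → $5.46.
orange only: max(210/83, 9.5/0.1) = 95 servings → $42.75.
sweet potato only: max(210/37, 9.5/0.5) = 19 servings → $13.30.
banana only: max(210/9, 9.5/0.2) = 47.5 servings → $9.50.
spinach + orange with both tight: 3.463 servings and 1.487 servings → $2.92.
spinach + sweet potato with both tight: 2.82 servings and 3.77 servings → $4.47.
spinach + banana with both tight: 2.254 servings and 17.07 servings → $4.88.
orange + sweet potato with both targets exact would need a negative amount; discard.
orange + banana: intersection lies outside the first quadrant.
sweet potato + banana: intersection lies outside the first quadrant.
The minimum over all feasible corners is $2.92.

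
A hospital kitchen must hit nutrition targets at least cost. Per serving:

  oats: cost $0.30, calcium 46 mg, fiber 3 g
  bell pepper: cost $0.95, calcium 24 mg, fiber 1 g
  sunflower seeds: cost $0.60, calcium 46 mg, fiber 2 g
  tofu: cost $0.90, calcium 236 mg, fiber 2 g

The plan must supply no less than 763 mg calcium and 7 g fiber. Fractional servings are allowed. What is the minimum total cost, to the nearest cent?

$2.94

Minimising a linear cost over {calcium ≥ 763, fiber ≥ 7, servings ≥ 0} — the optimum is at a vertex, using one or two foods.
oats only: max(763/46, 7/3) = 16.59 servings → $4.98.
bell pepper only: max(763/24, 7/1) = 31.79 servings → $30.20.
sunflower seeds only: max(763/46, 7/2) = 16.59 servings → $9.95.
tofu only: max(763/236, 7/2) = 3.5 servings → $3.15.
oats + bell pepper: intersection lies outside the first quadrant.
oats + sunflower seeds: intersection lies outside the first quadrant.
oats + tofu with both tight: 0.2045 servings and 3.193 servings → $2.94.
bell pepper + sunflower seeds: intersection lies outside the first quadrant.
bell pepper + tofu with both tight: 0.6702 servings and 3.165 servings → $3.49.
sunflower seeds + tofu with both tight: 0.3316 servings and 3.168 servings → $3.05.
Cheapest feasible corner: $2.94.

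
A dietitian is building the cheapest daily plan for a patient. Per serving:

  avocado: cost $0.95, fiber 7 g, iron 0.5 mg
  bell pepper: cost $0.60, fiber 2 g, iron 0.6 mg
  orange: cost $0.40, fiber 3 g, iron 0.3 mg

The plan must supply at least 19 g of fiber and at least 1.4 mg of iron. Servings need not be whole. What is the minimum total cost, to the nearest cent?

The cheapest plan sits at a corner of the feasible region — with two constraints it uses at most two foods.
avocado only: max(19/7, 1.4/0.5) = 2.8 servings → $2.66.
bell pepper only: max(19/2, 1.4/0.6) = 9.5 servings → $5.70.
orange only: max(19/3, 1.4/0.3) = 6.333 servings → $2.53.
avocado + bell pepper with both tight: 2.688 servings and 0.09375 servings → $2.61.
avocado + orange with both tight: 2.5 servings and 0.5 servings → $2.58.
bell pepper + orange: intersection lies outside the first quadrant.
So the least-cost plan costs $2.53.

$2.53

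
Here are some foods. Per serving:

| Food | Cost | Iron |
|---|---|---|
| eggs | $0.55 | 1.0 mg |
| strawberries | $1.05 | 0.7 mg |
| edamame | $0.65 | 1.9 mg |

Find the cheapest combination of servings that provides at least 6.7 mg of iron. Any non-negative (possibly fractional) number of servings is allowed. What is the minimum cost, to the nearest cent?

Cost per mg of iron: edamame $0.3421, eggs $0.5500, strawberries $1.5000.
With no serving limits, use only edamame: 6.7 mg / 1.9 mg = 3.526 servings × $0.65 = $2.29.

$2.29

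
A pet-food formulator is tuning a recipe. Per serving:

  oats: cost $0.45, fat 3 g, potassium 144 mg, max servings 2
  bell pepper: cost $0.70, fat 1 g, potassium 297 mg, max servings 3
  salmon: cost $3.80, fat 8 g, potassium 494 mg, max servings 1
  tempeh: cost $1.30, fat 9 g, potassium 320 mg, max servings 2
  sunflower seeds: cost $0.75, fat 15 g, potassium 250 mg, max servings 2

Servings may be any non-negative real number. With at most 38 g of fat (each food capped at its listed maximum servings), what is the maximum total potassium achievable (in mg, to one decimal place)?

Potassium per g fat: bell pepper 297, salmon 61.75, oats 48, tempeh 35.56, sunflower seeds 16.67.
Take 3 servings of bell pepper: uses 3 g fat, +891.0 mg potassium (running total 891.0 mg).
Take 1 serving of salmon: uses 8 g fat, +494.0 mg potassium (running total 1385.0 mg).
Take 2 servings of oats: uses 6 g fat, +288.0 mg potassium (running total 1673.0 mg).
Take 2 servings of tempeh: uses 18 g fat, +640.0 mg potassium (running total 2313.0 mg).
Take 0.2 servings of sunflower seeds: uses 3 g fat, +50.0 mg potassium (running total 2363.0 mg).
Greedy by best ratio exhausts the fat allowance optimally: 2363.0 mg.

2363.0 mg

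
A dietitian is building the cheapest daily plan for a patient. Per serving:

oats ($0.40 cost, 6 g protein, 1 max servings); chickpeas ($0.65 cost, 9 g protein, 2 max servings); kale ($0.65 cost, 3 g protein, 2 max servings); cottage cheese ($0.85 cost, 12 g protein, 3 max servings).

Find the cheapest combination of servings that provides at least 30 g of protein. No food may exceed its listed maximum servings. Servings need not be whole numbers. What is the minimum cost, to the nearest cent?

$2.10

Cost per g of protein: oats $0.0667, cottage cheese $0.0708, chickpeas $0.0722, kale $0.2167.
Take 1 serving of oats: +6.0 g protein for $0.40 (total $0.40, still need 24.0 g).
Take 2 servings of cottage cheese: +24.0 g protein for $1.70 (total $2.10, still need 0.0 g).
Greedy by cheapest-per-g is optimal for a single linear constraint, so the minimum cost is $2.10.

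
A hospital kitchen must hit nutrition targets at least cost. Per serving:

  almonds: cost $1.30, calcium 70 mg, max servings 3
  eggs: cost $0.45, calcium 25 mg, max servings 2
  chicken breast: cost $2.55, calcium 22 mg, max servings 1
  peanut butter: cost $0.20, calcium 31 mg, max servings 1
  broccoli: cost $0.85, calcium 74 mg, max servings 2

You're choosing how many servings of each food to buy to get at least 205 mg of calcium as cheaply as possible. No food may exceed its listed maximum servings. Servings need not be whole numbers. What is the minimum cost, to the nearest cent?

$2.37

Cost per mg of calcium: peanut butter $0.0065, broccoli $0.0115, eggs $0.0180, almonds $0.0186, chicken breast $0.1159.
Take 1 serving of peanut butter: +31.0 mg calcium for $0.20 (total $0.20, still need 174.0 mg).
Take 2 servings of broccoli: +148.0 mg calcium for $1.70 (total $1.90, still need 26.0 mg).
Take 1.04 servings of eggs: +26.0 mg calcium for $0.47 (total $2.37, still need 0.0 mg).
Greedy by cheapest-per-mg is optimal for a single linear constraint, so the minimum cost is $2.37.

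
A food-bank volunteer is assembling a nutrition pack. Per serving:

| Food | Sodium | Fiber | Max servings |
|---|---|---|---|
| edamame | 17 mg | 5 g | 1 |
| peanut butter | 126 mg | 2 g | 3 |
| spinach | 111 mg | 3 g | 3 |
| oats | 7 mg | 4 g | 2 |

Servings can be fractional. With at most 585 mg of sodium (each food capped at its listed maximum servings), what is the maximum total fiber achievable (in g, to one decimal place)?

Fiber per mg sodium: oats 0.5714, edamame 0.2941, spinach 0.02703, peanut butter 0.01587.
Take 2 servings of oats: uses 14 mg sodium, +8.0 g fiber (running total 8.0 g).
Take 1 serving of edamame: uses 17 mg sodium, +5.0 g fiber (running total 13.0 g).
Take 3 servings of spinach: uses 333 mg sodium, +9.0 g fiber (running total 22.0 g).
Take 1.754 servings of peanut butter: uses 221 mg sodium, +3.5 g fiber (running total 25.5 g).
Greedy by best ratio exhausts the sodium allowance optimally: 25.5 g.

25.5 g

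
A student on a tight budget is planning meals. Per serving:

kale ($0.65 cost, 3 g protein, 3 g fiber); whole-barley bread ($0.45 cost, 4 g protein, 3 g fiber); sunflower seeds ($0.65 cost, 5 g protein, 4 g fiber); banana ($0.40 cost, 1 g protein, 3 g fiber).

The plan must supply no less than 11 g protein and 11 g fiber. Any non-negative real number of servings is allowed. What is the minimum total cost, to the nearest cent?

$1.59

At the optimum either one food covers both requirements or two foods hit both targets exactly; no other combination can be cheaper.
kale only: max(11/3, 11/3) = 3.667 servings → $2.38.
whole-barley bread only: max(11/4, 11/3) = 3.667 servings → $1.65.
sunflower seeds only: max(11/5, 11/4) = 2.75 servings → $1.79.
banana only: max(11/1, 11/3) = 11 servings → $4.40.
kale + whole-barley bread with both tight: 3.667 servings and 0 servings → $2.38.
kale + sunflower seeds with both tight: 3.667 servings and 0 servings → $2.38.
kale + banana with both tight: 3.667 servings and 0 servings → $2.38.
whole-barley bread + sunflower seeds: intersection lies outside the first quadrant.
whole-barley bread + banana with both tight: 2.444 servings and 1.222 servings → $1.59.
sunflower seeds + banana with both tight: 2 servings and 1 serving → $1.70.
Cheapest feasible corner: $1.59.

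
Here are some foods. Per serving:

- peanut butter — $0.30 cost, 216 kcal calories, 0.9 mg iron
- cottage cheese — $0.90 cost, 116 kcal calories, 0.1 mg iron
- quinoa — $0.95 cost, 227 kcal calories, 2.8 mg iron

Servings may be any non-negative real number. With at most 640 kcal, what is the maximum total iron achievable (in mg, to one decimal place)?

7.9 mg

Iron per kcal: quinoa 0.01233, peanut butter 0.004167, cottage cheese 0.0008621.
With no serving limits, spend the whole calories allowance on quinoa: 640 kcal / 227 kcal × 2.8 mg = 7.9 mg.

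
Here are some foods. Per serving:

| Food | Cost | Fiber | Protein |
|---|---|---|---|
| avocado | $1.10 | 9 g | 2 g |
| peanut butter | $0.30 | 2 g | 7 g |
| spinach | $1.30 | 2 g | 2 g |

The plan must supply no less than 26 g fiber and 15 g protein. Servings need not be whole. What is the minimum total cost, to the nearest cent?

The cheapest plan sits at a corner of the feasible region — with two constraints it uses at most two foods.
avocado only: max(26/9, 15/2) = 7.5 servings → $8.25.
peanut butter only: max(26/2, 15/7) = 13 servings → $3.90.
spinach only: max(26/2, 15/2) = 13 servings → $16.90.
avocado + peanut butter with both tight: 2.576 servings and 1.407 servings → $3.26.
avocado + spinach with both tight: 1.571 servings and 5.929 servings → $9.44.
peanut butter + spinach with both targets exact would need a negative amount; discard.
So the least-cost plan costs $3.26.

$3.26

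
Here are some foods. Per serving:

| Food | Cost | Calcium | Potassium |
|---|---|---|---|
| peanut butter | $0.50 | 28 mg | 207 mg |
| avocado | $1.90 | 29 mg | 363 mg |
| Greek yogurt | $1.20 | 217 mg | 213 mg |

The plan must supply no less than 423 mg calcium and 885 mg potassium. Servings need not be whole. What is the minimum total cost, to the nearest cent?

$3.24

An LP optimum is at a vertex; with two nutrient constraints at most two foods are used. Check each candidate.
peanut butter only: max(423/28, 885/207) = 15.11 servings → $7.55.
avocado only: max(423/29, 885/363) = 14.59 servings → $27.71.
Greek yogurt only: max(423/217, 885/213) = 4.155 servings → $4.99.
peanut butter + avocado: the both-tight solution has a negative serving — not a feasible corner.
peanut butter + Greek yogurt with both tight: 2.617 servings and 1.612 servings → $3.24.
avocado + Greek yogurt with both tight: 1.404 servings and 1.762 servings → $4.78.
The minimum over all feasible corners is $3.24.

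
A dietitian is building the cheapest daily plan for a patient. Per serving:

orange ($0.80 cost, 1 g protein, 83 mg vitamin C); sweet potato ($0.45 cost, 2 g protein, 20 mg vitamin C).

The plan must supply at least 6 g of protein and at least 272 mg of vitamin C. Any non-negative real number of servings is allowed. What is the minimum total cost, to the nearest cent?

$3.02

At the optimum either one food covers both requirements or two foods hit both targets exactly; no other combination can be cheaper.
orange only: max(6/1, 272/83) = 6 servings → $4.80.
sweet potato only: max(6/2, 272/20) = 13.6 servings → $6.12.
orange + sweet potato with both tight: 2.904 servings and 1.548 servings → $3.02.
The minimum over all feasible corners is $3.02.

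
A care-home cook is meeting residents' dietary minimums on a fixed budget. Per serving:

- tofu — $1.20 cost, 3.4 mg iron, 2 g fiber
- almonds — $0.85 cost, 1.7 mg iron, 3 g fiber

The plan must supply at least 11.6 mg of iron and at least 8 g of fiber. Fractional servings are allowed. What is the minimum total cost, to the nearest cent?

$4.24

With two linear requirements the optimum uses one or two foods; enumerate the corners.
tofu only: max(11.6/3.4, 8/2) = 4 servings → $4.80.
almonds only: max(11.6/1.7, 8/3) = 6.824 servings → $5.80.
tofu + almonds with both tight: 3.118 servings and 0.5882 servings → $4.24.
Cheapest feasible corner: $4.24.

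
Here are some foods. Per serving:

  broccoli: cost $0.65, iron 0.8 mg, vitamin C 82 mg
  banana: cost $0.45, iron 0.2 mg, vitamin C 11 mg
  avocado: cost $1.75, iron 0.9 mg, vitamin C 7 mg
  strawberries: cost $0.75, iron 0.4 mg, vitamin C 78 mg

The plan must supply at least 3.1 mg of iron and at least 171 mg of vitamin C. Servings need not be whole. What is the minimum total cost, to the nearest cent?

$2.52

Minimising a linear cost over {iron ≥ 3.1, vitamin C ≥ 171, servings ≥ 0} — the optimum is at a vertex, using one or two foods.
broccoli only: max(3.1/0.8, 171/82) = 3.875 servings → $2.52.
banana only: max(3.1/0.2, 171/11) = 15.55 servings → $7.00.
avocado only: max(3.1/0.9, 171/7) = 24.43 servings → $42.75.
strawberries only: max(3.1/0.4, 171/78) = 7.75 servings → $5.81.
broccoli + banana with both tight: 0.01316 servings and 15.45 servings → $6.96.
broccoli + avocado with both tight: 1.938 servings and 1.721 servings → $4.27.
broccoli + strawberries: the both-tight solution has a negative serving — not a feasible corner.
banana + avocado: intersection lies outside the first quadrant.
banana + strawberries with both tight: 15.48 servings and 0.008929 servings → $6.97.
avocado + strawberries with both tight: 2.573 servings and 1.961 servings → $5.97.
The minimum over all feasible corners is $2.52.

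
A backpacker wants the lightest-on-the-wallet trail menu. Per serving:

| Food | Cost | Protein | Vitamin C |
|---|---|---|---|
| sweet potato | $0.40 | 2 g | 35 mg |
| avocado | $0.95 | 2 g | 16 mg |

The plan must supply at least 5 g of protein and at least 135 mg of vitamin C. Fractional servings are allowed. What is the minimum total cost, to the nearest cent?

sweet potato only: max(5/2, 135/35) = 3.857 servings → $1.54.
avocado only: max(5/2, 135/16) = 8.438 servings → $8.02.
sweet potato + avocado: the both-tight solution has a negative serving — not a feasible corner.
Cheapest feasible corner: $1.54.

$1.54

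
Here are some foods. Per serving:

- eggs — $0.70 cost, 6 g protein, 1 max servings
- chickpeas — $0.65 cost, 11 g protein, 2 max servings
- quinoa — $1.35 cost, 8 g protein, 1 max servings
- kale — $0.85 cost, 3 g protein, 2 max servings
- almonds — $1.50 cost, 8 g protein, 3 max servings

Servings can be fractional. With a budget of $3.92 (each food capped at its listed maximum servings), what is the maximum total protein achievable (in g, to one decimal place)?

Protein per dollar: chickpeas 16.92, eggs 8.571, quinoa 5.926, almonds 5.333, kale 3.529.
Take 2 servings of chickpeas: spends $1.30, +22.0 g protein (running total 22.0 g).
Take 1 serving of eggs: spends $0.70, +6.0 g protein (running total 28.0 g).
Take 1 serving of quinoa: spends $1.35, +8.0 g protein (running total 36.0 g).
Take 0.38 servings of almonds: spends $0.57, +3.0 g protein (running total 39.0 g).
Greedy by best ratio exhausts the cost allowance optimally: 39.0 g.

39.0 g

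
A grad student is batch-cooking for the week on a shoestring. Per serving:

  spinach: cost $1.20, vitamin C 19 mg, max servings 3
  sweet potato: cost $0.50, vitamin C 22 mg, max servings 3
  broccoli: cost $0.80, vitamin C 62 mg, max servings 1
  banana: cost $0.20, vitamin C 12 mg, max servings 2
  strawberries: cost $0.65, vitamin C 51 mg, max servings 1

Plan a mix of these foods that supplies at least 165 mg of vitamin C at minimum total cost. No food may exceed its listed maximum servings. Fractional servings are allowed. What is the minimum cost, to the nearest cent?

$2.49

Cost per mg of vitamin C: strawberries $0.0127, broccoli $0.0129, banana $0.0167, sweet potato $0.0227, spinach $0.0632.
Take 1 serving of strawberries: +51.0 mg vitamin C for $0.65 (total $0.65, still need 114.0 mg).
Take 1 serving of broccoli: +62.0 mg vitamin C for $0.80 (total $1.45, still need 52.0 mg).
Take 2 servings of banana: +24.0 mg vitamin C for $0.40 (total $1.85, still need 28.0 mg).
Take 1.273 servings of sweet potato: +28.0 mg vitamin C for $0.64 (total $2.49, still need 0.0 mg).
Filling from the cheapest source first is optimal under one linear minimum: $2.49.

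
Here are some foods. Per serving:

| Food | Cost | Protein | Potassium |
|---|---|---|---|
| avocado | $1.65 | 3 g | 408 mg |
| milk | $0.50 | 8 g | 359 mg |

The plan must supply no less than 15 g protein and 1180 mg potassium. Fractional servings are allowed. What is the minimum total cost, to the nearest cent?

$1.64

For a min-cost LP with two ≥-constraints, a basic feasible solution has at most two positive variables.
avocado only: max(15/3, 1180/408) = 5 servings → $8.25.
milk only: max(15/8, 1180/359) = 3.287 servings → $1.64.
avocado + milk with both tight: 1.854 servings and 1.18 servings → $3.65.
So the least-cost plan costs $1.64.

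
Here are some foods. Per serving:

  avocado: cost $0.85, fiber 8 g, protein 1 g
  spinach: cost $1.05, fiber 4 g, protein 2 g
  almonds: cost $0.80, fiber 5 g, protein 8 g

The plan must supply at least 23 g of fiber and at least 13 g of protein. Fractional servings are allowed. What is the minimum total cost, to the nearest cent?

avocado only: max(23/8, 13/1) = 13 servings → $11.05.
spinach only: max(23/4, 13/2) = 6.5 servings → $6.83.
almonds only: max(23/5, 13/8) = 4.6 servings → $3.68.
avocado + spinach: the both-tight solution has a negative serving — not a feasible corner.
avocado + almonds with both tight: 2.017 servings and 1.373 servings → $2.81.
spinach + almonds with both tight: 5.409 servings and 0.2727 servings → $5.90.
Cheapest feasible corner: $2.81.

$2.81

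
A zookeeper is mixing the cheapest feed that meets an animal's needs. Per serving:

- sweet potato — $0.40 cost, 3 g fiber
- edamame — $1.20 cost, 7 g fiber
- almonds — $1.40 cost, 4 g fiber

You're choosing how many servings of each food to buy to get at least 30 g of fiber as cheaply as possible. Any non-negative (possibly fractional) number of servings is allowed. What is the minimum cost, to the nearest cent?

$4.00

Cost per g of fiber: sweet potato $0.1333, edamame $0.1714, almonds $0.3500.
With no serving limits, use only sweet potato: 30 g / 3 g = 10 servings × $0.40 = $4.00.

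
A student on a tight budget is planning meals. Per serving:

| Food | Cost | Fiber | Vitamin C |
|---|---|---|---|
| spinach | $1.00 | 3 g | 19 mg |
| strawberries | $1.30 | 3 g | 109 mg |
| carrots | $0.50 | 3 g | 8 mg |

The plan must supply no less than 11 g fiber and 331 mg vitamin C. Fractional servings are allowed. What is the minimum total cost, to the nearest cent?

$4.22

Minimising a linear cost over {fiber ≥ 11, vitamin C ≥ 331, servings ≥ 0} — the optimum is at a vertex, using one or two foods.
spinach only: max(11/3, 331/19) = 17.42 servings → $17.42.
strawberries only: max(11/3, 331/109) = 3.667 servings → $4.77.
carrots only: max(11/3, 331/8) = 41.38 servings → $20.69.
spinach + strawberries with both tight: 0.763 servings and 2.904 servings → $4.54.
spinach + carrots: the both-tight solution has a negative serving — not a feasible corner.
strawberries + carrots with both tight: 2.987 servings and 0.6799 servings → $4.22.
The minimum over all feasible corners is $4.22.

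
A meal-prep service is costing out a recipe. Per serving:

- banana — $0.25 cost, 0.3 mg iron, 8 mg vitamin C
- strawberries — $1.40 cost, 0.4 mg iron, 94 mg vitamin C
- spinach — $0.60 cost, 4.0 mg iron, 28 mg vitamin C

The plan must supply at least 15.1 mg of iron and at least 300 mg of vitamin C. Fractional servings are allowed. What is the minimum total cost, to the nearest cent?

Minimising a linear cost over {iron ≥ 15.1, vitamin C ≥ 300, servings ≥ 0} — the optimum is at a vertex, using one or two foods.
banana only: max(15.1/0.3, 300/8) = 50.33 servings → $12.58.
strawberries only: max(15.1/0.4, 300/94) = 37.75 servings → $52.85.
spinach only: max(15.1/4.0, 300/28) = 10.71 servings → $6.43.
banana + strawberries: the both-tight solution has a negative serving — not a feasible corner.
banana + spinach with both tight: 32.93 servings and 1.305 servings → $9.02.
strawberries + spinach with both tight: 2.13 servings and 3.562 servings → $5.12.
Cheapest feasible corner: $5.12.

$5.12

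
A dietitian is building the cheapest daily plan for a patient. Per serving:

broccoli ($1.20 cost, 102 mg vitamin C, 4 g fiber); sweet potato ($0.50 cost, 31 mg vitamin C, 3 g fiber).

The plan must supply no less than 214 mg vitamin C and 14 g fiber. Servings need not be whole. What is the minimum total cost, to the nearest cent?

At the optimum either one food covers both requirements or two foods hit both targets exactly; no other combination can be cheaper.
broccoli only: max(214/102, 14/4) = 3.5 servings → $4.20.
sweet potato only: max(214/31, 14/3) = 6.903 servings → $3.45.
broccoli + sweet potato with both tight: 1.143 servings and 3.143 servings → $2.94.
Cheapest feasible corner: $2.94.

$2.94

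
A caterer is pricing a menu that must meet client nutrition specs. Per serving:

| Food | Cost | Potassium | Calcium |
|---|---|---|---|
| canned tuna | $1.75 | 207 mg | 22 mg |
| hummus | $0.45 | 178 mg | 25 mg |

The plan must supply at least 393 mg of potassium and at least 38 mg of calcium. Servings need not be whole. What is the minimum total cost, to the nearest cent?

$0.99

An LP optimum is at a vertex; with two nutrient constraints at most two foods are used. Check each candidate.
canned tuna only: max(393/207, 38/22) = 1.899 servings → $3.32.
hummus only: max(393/178, 38/25) = 2.208 servings → $0.99.
canned tuna + hummus: intersection lies outside the first quadrant.
The minimum over all feasible corners is $0.99.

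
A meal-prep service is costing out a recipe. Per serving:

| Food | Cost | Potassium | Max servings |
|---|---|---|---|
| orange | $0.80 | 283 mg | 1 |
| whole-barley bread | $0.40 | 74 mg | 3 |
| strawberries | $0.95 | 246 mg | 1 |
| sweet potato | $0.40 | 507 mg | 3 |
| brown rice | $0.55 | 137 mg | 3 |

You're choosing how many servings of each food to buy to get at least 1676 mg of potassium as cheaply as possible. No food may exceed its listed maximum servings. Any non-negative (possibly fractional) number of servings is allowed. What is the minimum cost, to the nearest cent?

Cost per mg of potassium: sweet potato $0.0008, orange $0.0028, strawberries $0.0039, brown rice $0.0040, whole-barley bread $0.0054.
Take 3 servings of sweet potato: +1521.0 mg potassium for $1.20 (total $1.20, still need 155.0 mg).
Take 0.5477 servings of orange: +155.0 mg potassium for $0.44 (total $1.64, still need 0.0 mg).
Filling from the cheapest source first is optimal under one linear minimum: $1.64.

$1.64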